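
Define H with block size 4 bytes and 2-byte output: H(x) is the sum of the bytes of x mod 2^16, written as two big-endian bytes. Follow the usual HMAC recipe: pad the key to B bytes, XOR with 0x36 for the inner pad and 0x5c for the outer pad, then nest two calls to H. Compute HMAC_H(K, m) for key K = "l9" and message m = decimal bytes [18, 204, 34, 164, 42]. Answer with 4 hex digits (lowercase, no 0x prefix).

01f2

Key "l9" = 6c 39 is 2 bytes ≤ B = 4; zero-pad to 4 bytes: K' = 6c 39 00 00.
K' ⊕ ipad = 5a 0f 36 36.  K' ⊕ opad = 30 65 5c 5c.
Inner input = (K'⊕ipad) ∥ m = 5a 0f 36 36 ∥ 12 cc 22 a4 2a.
Inner hash: sum = 90+15+54+54+18+204+34+164+42 = 675 → 02 a3.
Outer input = (K'⊕opad) ∥ inner = 30 65 5c 5c ∥ 02 a3.
Outer hash (tag): sum = 48+101+92+92+2+163 = 498 → 01 f2.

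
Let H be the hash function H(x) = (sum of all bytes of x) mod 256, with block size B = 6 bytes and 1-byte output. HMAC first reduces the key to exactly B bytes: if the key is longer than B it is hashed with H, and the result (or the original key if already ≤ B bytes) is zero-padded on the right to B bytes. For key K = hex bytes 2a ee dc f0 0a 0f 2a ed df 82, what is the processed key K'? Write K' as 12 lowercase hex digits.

|K| = 10 > B = 6, so first hash the key.
H(K): sum = 42+238+220+240+10+15+42+237+223+130 = 1397; mod 256 = 117 → 75.
Zero-pad H(K) = 75 to 6 bytes: K' = 75 00 00 00 00 00.

750000000000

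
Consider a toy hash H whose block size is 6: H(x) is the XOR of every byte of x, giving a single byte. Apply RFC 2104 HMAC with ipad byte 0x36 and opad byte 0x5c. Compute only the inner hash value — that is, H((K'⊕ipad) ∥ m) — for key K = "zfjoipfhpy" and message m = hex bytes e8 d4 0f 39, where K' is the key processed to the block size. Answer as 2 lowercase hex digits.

0d

Key "zfjoipfhpy" = 7a 66 6a 6f 69 70 66 68 70 79 is 10 bytes > B = 6, so hash it first: H(key) = 07, then zero-pad to 6 bytes: K' = 07 00 00 00 00 00.
K' ⊕ ipad = 31 36 36 36 36 36.
Inner input = 31 36 36 36 36 36 ∥ e8 d4 0f 39.
Inner hash: XOR 31⊕36⊕36⊕36⊕36⊕36⊕e8⊕d4⊕0f⊕39 = 0d.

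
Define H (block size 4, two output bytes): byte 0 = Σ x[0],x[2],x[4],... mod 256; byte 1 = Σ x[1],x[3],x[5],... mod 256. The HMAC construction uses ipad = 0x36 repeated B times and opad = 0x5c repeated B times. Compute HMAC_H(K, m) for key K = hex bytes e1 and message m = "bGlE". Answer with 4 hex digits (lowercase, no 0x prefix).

f4b0

Key hex bytes e1 is 1 byte ≤ B = 4; zero-pad to 4 bytes: K' = e1 00 00 00.
K' ⊕ ipad = d7 36 36 36.  K' ⊕ opad = bd 5c 5c 5c.
Inner input = (K'⊕ipad) ∥ m = d7 36 36 36 ∥ 62 47 6c 45.
Inner hash: even-index sum = 475 mod 256 = 219; odd-index sum = 248 mod 256 = 248 → db f8.
Outer input = (K'⊕opad) ∥ inner = bd 5c 5c 5c ∥ db f8.
Outer hash (tag): even-index sum = 500 mod 256 = 244; odd-index sum = 432 mod 256 = 176 → f4 b0.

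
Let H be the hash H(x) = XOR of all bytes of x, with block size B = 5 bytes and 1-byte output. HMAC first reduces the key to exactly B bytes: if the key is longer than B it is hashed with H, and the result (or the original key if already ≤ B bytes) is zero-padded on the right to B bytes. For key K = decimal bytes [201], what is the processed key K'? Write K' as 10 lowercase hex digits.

Key decimal bytes [201] = c9 is 1 byte ≤ B = 5; zero-pad to 5 bytes: K' = c9 00 00 00 00.

c900000000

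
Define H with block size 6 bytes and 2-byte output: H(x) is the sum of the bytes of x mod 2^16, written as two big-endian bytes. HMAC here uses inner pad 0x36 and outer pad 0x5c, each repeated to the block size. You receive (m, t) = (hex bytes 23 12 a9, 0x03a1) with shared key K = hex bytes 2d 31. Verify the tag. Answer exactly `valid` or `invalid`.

Key hex bytes 2d 31 is 2 bytes ≤ B = 6; zero-pad to 6 bytes: K' = 2d 31 00 00 00 00.
K' ⊕ ipad = 1b 07 36 36 36 36; K' ⊕ opad = 71 6d 5c 5c 5c 5c.
Inner hash: sum = 27+7+54+54+54+54+35+18+169 = 472 → 01 d8.
Outer hash (recomputed tag): sum = 113+109+92+92+92+92+1+216 = 807 → 03 27.
Recomputed tag = 0327; claimed = 03a1 → mismatch.

invalid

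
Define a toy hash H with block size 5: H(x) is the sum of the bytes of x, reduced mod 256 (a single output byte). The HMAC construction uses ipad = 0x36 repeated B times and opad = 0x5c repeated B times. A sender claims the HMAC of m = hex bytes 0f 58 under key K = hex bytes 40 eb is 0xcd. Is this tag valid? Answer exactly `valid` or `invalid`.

Key hex bytes 40 eb is 2 bytes ≤ B = 5; zero-pad to 5 bytes: K' = 40 eb 00 00 00.
K' ⊕ ipad = 76 dd 36 36 36; K' ⊕ opad = 1c b7 5c 5c 5c.
Inner hash: sum = 118+221+54+54+54+15+88 = 604; mod 256 = 92 → 5c.
Outer hash (recomputed tag): sum = 28+183+92+92+92+92 = 579; mod 256 = 67 → 43.
Recomputed tag = 43; claimed = cd → mismatch.

invalid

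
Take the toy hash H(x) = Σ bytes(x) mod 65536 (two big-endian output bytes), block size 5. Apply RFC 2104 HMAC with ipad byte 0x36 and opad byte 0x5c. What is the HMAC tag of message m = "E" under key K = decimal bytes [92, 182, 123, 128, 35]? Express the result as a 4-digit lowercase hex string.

Key decimal bytes [92, 182, 123, 128, 35] = 5c b6 7b 80 23 is exactly B = 5 bytes: K' = 5c b6 7b 80 23.
K' ⊕ ipad = 6a 80 4d b6 15.  K' ⊕ opad = 00 ea 27 dc 7f.
Inner input = (K'⊕ipad) ∥ m = 6a 80 4d b6 15 ∥ 45.
Inner hash: sum = 106+128+77+182+21+69 = 583 → 02 47.
Outer input = (K'⊕opad) ∥ inner = 00 ea 27 dc 7f ∥ 02 47.
Outer hash (tag): sum = 0+234+39+220+127+2+71 = 693 → 02 b5.

02b5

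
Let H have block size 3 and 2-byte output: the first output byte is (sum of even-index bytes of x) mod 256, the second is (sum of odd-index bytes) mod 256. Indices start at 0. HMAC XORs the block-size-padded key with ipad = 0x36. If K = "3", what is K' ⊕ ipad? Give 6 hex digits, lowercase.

Key "3" = 33 is 1 byte ≤ B = 3; zero-pad to 3 bytes: K' = 33 00 00.
XOR each byte with 0x36: 33⊕36=05, 00⊕36=36, 00⊕36=36.

053636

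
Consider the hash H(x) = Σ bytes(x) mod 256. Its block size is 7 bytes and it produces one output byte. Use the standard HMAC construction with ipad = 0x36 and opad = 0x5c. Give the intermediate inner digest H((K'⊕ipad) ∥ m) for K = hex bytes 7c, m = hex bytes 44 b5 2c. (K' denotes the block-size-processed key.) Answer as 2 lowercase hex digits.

Key hex bytes 7c is 1 byte ≤ B = 7; zero-pad to 7 bytes: K' = 7c 00 00 00 00 00 00.
K' ⊕ ipad = 4a 36 36 36 36 36 36.
Inner input = 4a 36 36 36 36 36 36 ∥ 44 b5 2c.
Inner hash: sum = 74+54+54+54+54+54+54+68+181+44 = 691; mod 256 = 179 → b3.

b3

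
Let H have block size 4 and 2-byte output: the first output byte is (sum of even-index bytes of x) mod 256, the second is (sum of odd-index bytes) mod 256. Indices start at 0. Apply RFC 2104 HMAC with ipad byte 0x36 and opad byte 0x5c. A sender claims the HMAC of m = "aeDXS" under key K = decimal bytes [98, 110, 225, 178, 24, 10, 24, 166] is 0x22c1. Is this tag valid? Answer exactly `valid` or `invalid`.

Key decimal bytes [98, 110, 225, 178, 24, 10, 24, 166] = 62 6e e1 b2 18 0a 18 a6 is 8 bytes > B = 4, so hash it first: H(key) = 73 d0, then zero-pad to 4 bytes: K' = 73 d0 00 00.
K' ⊕ ipad = 45 e6 36 36; K' ⊕ opad = 2f 8c 5c 5c.
Inner hash: even-index sum = 371 mod 256 = 115; odd-index sum = 473 mod 256 = 217 → 73 d9.
Outer hash (recomputed tag): even-index sum = 254 mod 256 = 254; odd-index sum = 449 mod 256 = 193 → fe c1.
Recomputed tag = fec1; claimed = 22c1 → mismatch.

invalid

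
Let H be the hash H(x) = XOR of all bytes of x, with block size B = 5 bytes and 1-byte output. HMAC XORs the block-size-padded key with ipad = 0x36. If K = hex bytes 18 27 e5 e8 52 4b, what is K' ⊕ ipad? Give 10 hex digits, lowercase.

1d36363636

Key hex bytes 18 27 e5 e8 52 4b is 6 bytes > B = 5, so hash it first: H(key) = 2b, then zero-pad to 5 bytes: K' = 2b 00 00 00 00.
XOR each byte with 0x36: 2b⊕36=1d, 00⊕36=36, 00⊕36=36, 00⊕36=36, 00⊕36=36.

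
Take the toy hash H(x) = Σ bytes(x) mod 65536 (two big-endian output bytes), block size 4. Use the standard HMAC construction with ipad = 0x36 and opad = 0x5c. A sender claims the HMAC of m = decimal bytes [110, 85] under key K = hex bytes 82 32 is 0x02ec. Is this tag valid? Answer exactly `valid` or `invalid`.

valid

Key hex bytes 82 32 is 2 bytes ≤ B = 4; zero-pad to 4 bytes: K' = 82 32 00 00.
K' ⊕ ipad = b4 04 36 36; K' ⊕ opad = de 6e 5c 5c.
Inner hash: sum = 180+4+54+54+110+85 = 487 → 01 e7.
Outer hash (recomputed tag): sum = 222+110+92+92+1+231 = 748 → 02 ec.
Recomputed tag = 02ec; claimed = 02ec → match.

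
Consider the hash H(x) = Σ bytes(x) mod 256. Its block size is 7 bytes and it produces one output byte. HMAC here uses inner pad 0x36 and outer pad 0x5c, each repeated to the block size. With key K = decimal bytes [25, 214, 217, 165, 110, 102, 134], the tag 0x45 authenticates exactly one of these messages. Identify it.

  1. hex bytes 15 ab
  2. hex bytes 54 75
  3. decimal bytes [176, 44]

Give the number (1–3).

2

Key decimal bytes [25, 214, 217, 165, 110, 102, 134] = 19 d6 d9 a5 6e 66 86 is exactly B = 7 bytes: K' = 19 d6 d9 a5 6e 66 86.
K' ⊕ ipad = 2f e0 ef 93 58 50 b0; K' ⊕ opad = 45 8a 85 f9 32 3a da.
m1: inner = H(2f e0 ef 93 58 50 b0 15 ab) = a9; tag = H(45 8a 85 f9 32 3a da a9) = 3c
m2: inner = H(2f e0 ef 93 58 50 b0 54 75) = b2; tag = H(45 8a 85 f9 32 3a da b2) = 45 ← matches
m3: inner = H(2f e0 ef 93 58 50 b0 b0 2c) = c5; tag = H(45 8a 85 f9 32 3a da c5) = 58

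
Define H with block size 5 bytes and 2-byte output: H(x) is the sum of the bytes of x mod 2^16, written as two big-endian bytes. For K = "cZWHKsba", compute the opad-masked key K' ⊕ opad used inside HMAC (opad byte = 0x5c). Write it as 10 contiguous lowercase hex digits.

5e815c5c5c

Key "cZWHKsba" = 63 5a 57 48 4b 73 62 61 is 8 bytes > B = 5, so hash it first: H(key) = 02 dd, then zero-pad to 5 bytes: K' = 02 dd 00 00 00.
XOR each byte with 0x5c: 02⊕5c=5e, dd⊕5c=81, 00⊕5c=5c, 00⊕5c=5c, 00⊕5c=5c.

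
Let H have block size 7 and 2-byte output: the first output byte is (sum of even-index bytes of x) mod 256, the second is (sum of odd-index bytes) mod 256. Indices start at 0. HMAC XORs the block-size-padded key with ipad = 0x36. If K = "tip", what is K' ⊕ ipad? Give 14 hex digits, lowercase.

425f4636363636

Key "tip" = 74 69 70 is 3 bytes ≤ B = 7; zero-pad to 7 bytes: K' = 74 69 70 00 00 00 00.
XOR each byte with 0x36: 74⊕36=42, 69⊕36=5f, 70⊕36=46, 00⊕36=36, 00⊕36=36, 00⊕36=36, 00⊕36=36.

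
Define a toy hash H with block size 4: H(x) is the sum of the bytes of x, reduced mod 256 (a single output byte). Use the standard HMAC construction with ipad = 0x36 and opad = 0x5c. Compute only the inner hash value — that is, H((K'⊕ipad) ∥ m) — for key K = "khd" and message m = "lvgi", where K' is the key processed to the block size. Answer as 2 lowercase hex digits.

Key "khd" = 6b 68 64 is 3 bytes ≤ B = 4; zero-pad to 4 bytes: K' = 6b 68 64 00.
K' ⊕ ipad = 5d 5e 52 36.
Inner input = 5d 5e 52 36 ∥ 6c 76 67 69.
Inner hash: sum = 93+94+82+54+108+118+103+105 = 757; mod 256 = 245 → f5.

f5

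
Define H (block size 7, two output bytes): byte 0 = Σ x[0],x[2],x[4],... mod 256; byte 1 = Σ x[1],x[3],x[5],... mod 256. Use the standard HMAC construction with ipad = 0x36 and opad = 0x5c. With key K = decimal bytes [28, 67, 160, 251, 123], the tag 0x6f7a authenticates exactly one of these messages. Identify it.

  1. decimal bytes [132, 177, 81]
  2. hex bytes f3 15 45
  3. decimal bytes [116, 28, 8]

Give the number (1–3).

2

Key decimal bytes [28, 67, 160, 251, 123] = 1c 43 a0 fb 7b is 5 bytes ≤ B = 7; zero-pad to 7 bytes: K' = 1c 43 a0 fb 7b 00 00.
K' ⊕ ipad = 2a 75 96 cd 4d 36 36; K' ⊕ opad = 40 1f fc a7 27 5c 5c.
m1: inner = H(2a 75 96 cd 4d 36 36 84 b1 51) = f4 4d; tag = H(40 1f fc a7 27 5c 5c f4 4d) = 0c16
m2: inner = H(2a 75 96 cd 4d 36 36 f3 15 45) = 58 b0; tag = H(40 1f fc a7 27 5c 5c 58 b0) = 6f7a ← matches
m3: inner = H(2a 75 96 cd 4d 36 36 74 1c 08) = 5f f4; tag = H(40 1f fc a7 27 5c 5c 5f f4) = b381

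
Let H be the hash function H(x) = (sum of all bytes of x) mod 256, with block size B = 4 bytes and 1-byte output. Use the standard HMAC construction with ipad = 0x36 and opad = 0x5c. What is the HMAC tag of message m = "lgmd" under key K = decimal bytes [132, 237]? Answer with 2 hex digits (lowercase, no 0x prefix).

de

Key decimal bytes [132, 237] = 84 ed is 2 bytes ≤ B = 4; zero-pad to 4 bytes: K' = 84 ed 00 00.
K' ⊕ ipad = b2 db 36 36.  K' ⊕ opad = d8 b1 5c 5c.
Inner input = (K'⊕ipad) ∥ m = b2 db 36 36 ∥ 6c 67 6d 64.
Inner hash: sum = 178+219+54+54+108+103+109+100 = 925; mod 256 = 157 → 9d.
Outer input = (K'⊕opad) ∥ inner = d8 b1 5c 5c ∥ 9d.
Outer hash (tag): sum = 216+177+92+92+157 = 734; mod 256 = 222 → de.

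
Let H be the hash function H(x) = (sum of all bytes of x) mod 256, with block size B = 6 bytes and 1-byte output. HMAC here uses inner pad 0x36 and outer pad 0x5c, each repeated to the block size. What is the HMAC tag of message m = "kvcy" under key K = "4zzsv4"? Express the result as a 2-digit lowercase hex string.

53

Key "4zzsv4" = 34 7a 7a 73 76 34 is exactly B = 6 bytes: K' = 34 7a 7a 73 76 34.
K' ⊕ ipad = 02 4c 4c 45 40 02.  K' ⊕ opad = 68 26 26 2f 2a 68.
Inner input = (K'⊕ipad) ∥ m = 02 4c 4c 45 40 02 ∥ 6b 76 63 79.
Inner hash: sum = 2+76+76+69+64+2+107+118+99+121 = 734; mod 256 = 222 → de.
Outer input = (K'⊕opad) ∥ inner = 68 26 26 2f 2a 68 ∥ de.
Outer hash (tag): sum = 104+38+38+47+42+104+222 = 595; mod 256 = 83 → 53.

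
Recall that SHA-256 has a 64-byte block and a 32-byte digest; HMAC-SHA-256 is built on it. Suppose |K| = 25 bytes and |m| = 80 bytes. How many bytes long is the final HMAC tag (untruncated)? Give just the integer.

32

The tag is one SHA-256 digest: 32 bytes.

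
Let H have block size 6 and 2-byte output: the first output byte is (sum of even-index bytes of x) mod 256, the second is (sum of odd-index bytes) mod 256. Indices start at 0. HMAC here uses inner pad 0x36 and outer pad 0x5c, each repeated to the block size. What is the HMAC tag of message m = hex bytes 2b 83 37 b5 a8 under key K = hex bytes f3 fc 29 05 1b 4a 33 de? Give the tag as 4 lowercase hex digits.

Key hex bytes f3 fc 29 05 1b 4a 33 de is 8 bytes > B = 6, so hash it first: H(key) = 6a 29, then zero-pad to 6 bytes: K' = 6a 29 00 00 00 00.
K' ⊕ ipad = 5c 1f 36 36 36 36.  K' ⊕ opad = 36 75 5c 5c 5c 5c.
Inner input = (K'⊕ipad) ∥ m = 5c 1f 36 36 36 36 ∥ 2b 83 37 b5 a8.
Inner hash: even-index sum = 466 mod 256 = 210; odd-index sum = 451 mod 256 = 195 → d2 c3.
Outer input = (K'⊕opad) ∥ inner = 36 75 5c 5c 5c 5c ∥ d2 c3.
Outer hash (tag): even-index sum = 448 mod 256 = 192; odd-index sum = 496 mod 256 = 240 → c0 f0.

c0f0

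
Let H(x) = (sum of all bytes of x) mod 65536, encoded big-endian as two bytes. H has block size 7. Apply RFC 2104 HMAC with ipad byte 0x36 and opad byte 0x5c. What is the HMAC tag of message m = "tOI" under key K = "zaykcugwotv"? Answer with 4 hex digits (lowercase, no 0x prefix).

02fd

Key "zaykcugwotv" = 7a 61 79 6b 63 75 67 77 6f 74 76 is 11 bytes > B = 7, so hash it first: H(key) = 04 ce, then zero-pad to 7 bytes: K' = 04 ce 00 00 00 00 00.
K' ⊕ ipad = 32 f8 36 36 36 36 36.  K' ⊕ opad = 58 92 5c 5c 5c 5c 5c.
Inner input = (K'⊕ipad) ∥ m = 32 f8 36 36 36 36 36 ∥ 74 4f 49.
Inner hash: sum = 50+248+54+54+54+54+54+116+79+73 = 836 → 03 44.
Outer input = (K'⊕opad) ∥ inner = 58 92 5c 5c 5c 5c 5c ∥ 03 44.
Outer hash (tag): sum = 88+146+92+92+92+92+92+3+68 = 765 → 02 fd.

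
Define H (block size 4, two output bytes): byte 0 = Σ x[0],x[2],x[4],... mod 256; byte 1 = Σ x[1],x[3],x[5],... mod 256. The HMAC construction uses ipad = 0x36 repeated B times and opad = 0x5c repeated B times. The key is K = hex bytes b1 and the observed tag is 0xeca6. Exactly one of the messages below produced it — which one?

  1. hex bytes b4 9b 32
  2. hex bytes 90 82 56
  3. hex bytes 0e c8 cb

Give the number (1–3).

2

Key hex bytes b1 is 1 byte ≤ B = 4; zero-pad to 4 bytes: K' = b1 00 00 00.
K' ⊕ ipad = 87 36 36 36; K' ⊕ opad = ed 5c 5c 5c.
m1: inner = H(87 36 36 36 b4 9b 32) = a3 07; tag = H(ed 5c 5c 5c a3 07) = ecbf
m2: inner = H(87 36 36 36 90 82 56) = a3 ee; tag = H(ed 5c 5c 5c a3 ee) = eca6 ← matches
m3: inner = H(87 36 36 36 0e c8 cb) = 96 34; tag = H(ed 5c 5c 5c 96 34) = dfec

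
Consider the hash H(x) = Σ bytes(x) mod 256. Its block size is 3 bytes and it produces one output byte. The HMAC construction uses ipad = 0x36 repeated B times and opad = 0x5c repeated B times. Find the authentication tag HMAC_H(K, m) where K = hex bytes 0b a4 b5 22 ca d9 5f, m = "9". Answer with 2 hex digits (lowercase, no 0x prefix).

ef

Key hex bytes 0b a4 b5 22 ca d9 5f is 7 bytes > B = 3, so hash it first: H(key) = 88, then zero-pad to 3 bytes: K' = 88 00 00.
K' ⊕ ipad = be 36 36.  K' ⊕ opad = d4 5c 5c.
Inner input = (K'⊕ipad) ∥ m = be 36 36 ∥ 39.
Inner hash: sum = 190+54+54+57 = 355; mod 256 = 99 → 63.
Outer input = (K'⊕opad) ∥ inner = d4 5c 5c ∥ 63.
Outer hash (tag): sum = 212+92+92+99 = 495; mod 256 = 239 → ef.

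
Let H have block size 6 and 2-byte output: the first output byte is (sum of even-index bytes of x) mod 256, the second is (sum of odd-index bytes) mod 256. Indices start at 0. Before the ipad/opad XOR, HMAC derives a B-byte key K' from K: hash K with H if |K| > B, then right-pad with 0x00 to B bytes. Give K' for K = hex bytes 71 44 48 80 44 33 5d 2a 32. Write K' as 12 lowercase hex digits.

8c2100000000

|K| = 9 > B = 6, so first hash the key.
H(K): even-index sum = 396 mod 256 = 140; odd-index sum = 289 mod 256 = 33 → 8c 21.
Zero-pad H(K) = 8c 21 to 6 bytes: K' = 8c 21 00 00 00 00.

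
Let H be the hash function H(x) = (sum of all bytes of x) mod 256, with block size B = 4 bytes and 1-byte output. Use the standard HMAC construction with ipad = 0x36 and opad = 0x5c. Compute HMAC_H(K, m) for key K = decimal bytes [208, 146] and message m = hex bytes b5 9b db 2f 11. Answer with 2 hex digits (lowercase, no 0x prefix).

73

Key decimal bytes [208, 146] = d0 92 is 2 bytes ≤ B = 4; zero-pad to 4 bytes: K' = d0 92 00 00.
K' ⊕ ipad = e6 a4 36 36.  K' ⊕ opad = 8c ce 5c 5c.
Inner input = (K'⊕ipad) ∥ m = e6 a4 36 36 ∥ b5 9b db 2f 11.
Inner hash: sum = 230+164+54+54+181+155+219+47+17 = 1121; mod 256 = 97 → 61.
Outer input = (K'⊕opad) ∥ inner = 8c ce 5c 5c ∥ 61.
Outer hash (tag): sum = 140+206+92+92+97 = 627; mod 256 = 115 → 73.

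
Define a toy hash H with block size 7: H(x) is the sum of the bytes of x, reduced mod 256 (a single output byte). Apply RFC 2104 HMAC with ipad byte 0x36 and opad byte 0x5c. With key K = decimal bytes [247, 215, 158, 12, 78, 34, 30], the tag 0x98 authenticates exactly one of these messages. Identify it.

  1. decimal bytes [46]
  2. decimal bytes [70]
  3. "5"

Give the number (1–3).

2

Key decimal bytes [247, 215, 158, 12, 78, 34, 30] = f7 d7 9e 0c 4e 22 1e is exactly B = 7 bytes: K' = f7 d7 9e 0c 4e 22 1e.
K' ⊕ ipad = c1 e1 a8 3a 78 14 28; K' ⊕ opad = ab 8b c2 50 12 7e 42.
m1: inner = H(c1 e1 a8 3a 78 14 28 2e) = 66; tag = H(ab 8b c2 50 12 7e 42 66) = 80
m2: inner = H(c1 e1 a8 3a 78 14 28 46) = 7e; tag = H(ab 8b c2 50 12 7e 42 7e) = 98 ← matches
m3: inner = H(c1 e1 a8 3a 78 14 28 35) = 6d; tag = H(ab 8b c2 50 12 7e 42 6d) = 87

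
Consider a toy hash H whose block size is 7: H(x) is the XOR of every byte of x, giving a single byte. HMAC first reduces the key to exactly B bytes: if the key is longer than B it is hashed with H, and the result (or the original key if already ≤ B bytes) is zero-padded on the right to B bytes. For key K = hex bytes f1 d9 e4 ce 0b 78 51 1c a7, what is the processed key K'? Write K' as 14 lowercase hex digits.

|K| = 9 > B = 7, so first hash the key.
H(K): XOR f1⊕d9⊕e4⊕ce⊕0b⊕78⊕51⊕1c⊕a7 = 9b.
Zero-pad H(K) = 9b to 7 bytes: K' = 9b 00 00 00 00 00 00.

9b000000000000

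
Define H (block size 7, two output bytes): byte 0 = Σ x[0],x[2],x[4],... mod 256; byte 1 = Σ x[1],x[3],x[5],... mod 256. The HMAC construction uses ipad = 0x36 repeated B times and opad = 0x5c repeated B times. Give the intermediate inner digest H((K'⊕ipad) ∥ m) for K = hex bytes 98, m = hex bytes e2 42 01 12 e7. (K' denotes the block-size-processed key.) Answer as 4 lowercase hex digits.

a46c

Key hex bytes 98 is 1 byte ≤ B = 7; zero-pad to 7 bytes: K' = 98 00 00 00 00 00 00.
K' ⊕ ipad = ae 36 36 36 36 36 36.
Inner input = ae 36 36 36 36 36 36 ∥ e2 42 01 12 e7.
Inner hash: even-index sum = 420 mod 256 = 164; odd-index sum = 620 mod 256 = 108 → a4 6c.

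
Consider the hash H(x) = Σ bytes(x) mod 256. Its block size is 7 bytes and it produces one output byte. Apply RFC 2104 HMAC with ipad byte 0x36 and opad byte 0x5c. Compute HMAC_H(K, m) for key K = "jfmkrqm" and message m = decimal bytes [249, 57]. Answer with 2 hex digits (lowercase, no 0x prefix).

e0

Key "jfmkrqm" = 6a 66 6d 6b 72 71 6d is exactly B = 7 bytes: K' = 6a 66 6d 6b 72 71 6d.
K' ⊕ ipad = 5c 50 5b 5d 44 47 5b.  K' ⊕ opad = 36 3a 31 37 2e 2d 31.
Inner input = (K'⊕ipad) ∥ m = 5c 50 5b 5d 44 47 5b ∥ f9 39.
Inner hash: sum = 92+80+91+93+68+71+91+249+57 = 892; mod 256 = 124 → 7c.
Outer input = (K'⊕opad) ∥ inner = 36 3a 31 37 2e 2d 31 ∥ 7c.
Outer hash (tag): sum = 54+58+49+55+46+45+49+124 = 480; mod 256 = 224 → e0.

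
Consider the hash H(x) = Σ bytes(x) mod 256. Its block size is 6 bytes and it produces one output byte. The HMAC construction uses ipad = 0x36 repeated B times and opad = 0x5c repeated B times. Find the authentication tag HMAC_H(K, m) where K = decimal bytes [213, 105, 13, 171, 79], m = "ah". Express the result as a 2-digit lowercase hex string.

Key decimal bytes [213, 105, 13, 171, 79] = d5 69 0d ab 4f is 5 bytes ≤ B = 6; zero-pad to 6 bytes: K' = d5 69 0d ab 4f 00.
K' ⊕ ipad = e3 5f 3b 9d 79 36.  K' ⊕ opad = 89 35 51 f7 13 5c.
Inner input = (K'⊕ipad) ∥ m = e3 5f 3b 9d 79 36 ∥ 61 68.
Inner hash: sum = 227+95+59+157+121+54+97+104 = 914; mod 256 = 146 → 92.
Outer input = (K'⊕opad) ∥ inner = 89 35 51 f7 13 5c ∥ 92.
Outer hash (tag): sum = 137+53+81+247+19+92+146 = 775; mod 256 = 7 → 07.

07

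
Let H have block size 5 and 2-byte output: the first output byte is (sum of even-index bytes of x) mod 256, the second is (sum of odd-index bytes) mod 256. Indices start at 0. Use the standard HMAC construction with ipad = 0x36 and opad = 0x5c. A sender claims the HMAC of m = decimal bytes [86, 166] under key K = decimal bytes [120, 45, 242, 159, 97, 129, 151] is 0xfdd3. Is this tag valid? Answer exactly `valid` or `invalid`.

valid

Key decimal bytes [120, 45, 242, 159, 97, 129, 151] = 78 2d f2 9f 61 81 97 is 7 bytes > B = 5, so hash it first: H(key) = 62 4d, then zero-pad to 5 bytes: K' = 62 4d 00 00 00.
K' ⊕ ipad = 54 7b 36 36 36; K' ⊕ opad = 3e 11 5c 5c 5c.
Inner hash: even-index sum = 358 mod 256 = 102; odd-index sum = 263 mod 256 = 7 → 66 07.
Outer hash (recomputed tag): even-index sum = 253 mod 256 = 253; odd-index sum = 211 mod 256 = 211 → fd d3.
Recomputed tag = fdd3; claimed = fdd3 → match.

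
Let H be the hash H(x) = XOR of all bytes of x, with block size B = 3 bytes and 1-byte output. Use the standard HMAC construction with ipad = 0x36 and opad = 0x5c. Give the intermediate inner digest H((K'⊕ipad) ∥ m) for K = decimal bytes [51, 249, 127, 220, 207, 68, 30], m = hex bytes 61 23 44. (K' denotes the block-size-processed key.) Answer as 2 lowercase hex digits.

Key decimal bytes [51, 249, 127, 220, 207, 68, 30] = 33 f9 7f dc cf 44 1e is 7 bytes > B = 3, so hash it first: H(key) = fc, then zero-pad to 3 bytes: K' = fc 00 00.
K' ⊕ ipad = ca 36 36.
Inner input = ca 36 36 ∥ 61 23 44.
Inner hash: XOR ca⊕36⊕36⊕61⊕23⊕44 = cc.

cc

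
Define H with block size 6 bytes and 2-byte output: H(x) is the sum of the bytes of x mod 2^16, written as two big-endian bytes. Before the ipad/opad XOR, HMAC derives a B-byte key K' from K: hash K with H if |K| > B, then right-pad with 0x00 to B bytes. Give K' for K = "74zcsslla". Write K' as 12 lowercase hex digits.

036700000000

|K| = 9 > B = 6, so first hash the key.
H(K): sum = 55+52+122+99+115+115+108+108+97 = 871 → 03 67.
Zero-pad H(K) = 03 67 to 6 bytes: K' = 03 67 00 00 00 00.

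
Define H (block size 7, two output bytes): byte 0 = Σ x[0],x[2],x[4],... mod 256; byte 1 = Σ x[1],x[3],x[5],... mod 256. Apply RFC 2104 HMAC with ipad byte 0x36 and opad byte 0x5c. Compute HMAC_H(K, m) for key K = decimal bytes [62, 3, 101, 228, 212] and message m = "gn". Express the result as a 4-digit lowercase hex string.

2354

Key decimal bytes [62, 3, 101, 228, 212] = 3e 03 65 e4 d4 is 5 bytes ≤ B = 7; zero-pad to 7 bytes: K' = 3e 03 65 e4 d4 00 00.
K' ⊕ ipad = 08 35 53 d2 e2 36 36.  K' ⊕ opad = 62 5f 39 b8 88 5c 5c.
Inner input = (K'⊕ipad) ∥ m = 08 35 53 d2 e2 36 36 ∥ 67 6e.
Inner hash: even-index sum = 481 mod 256 = 225; odd-index sum = 420 mod 256 = 164 → e1 a4.
Outer input = (K'⊕opad) ∥ inner = 62 5f 39 b8 88 5c 5c ∥ e1 a4.
Outer hash (tag): even-index sum = 547 mod 256 = 35; odd-index sum = 596 mod 256 = 84 → 23 54.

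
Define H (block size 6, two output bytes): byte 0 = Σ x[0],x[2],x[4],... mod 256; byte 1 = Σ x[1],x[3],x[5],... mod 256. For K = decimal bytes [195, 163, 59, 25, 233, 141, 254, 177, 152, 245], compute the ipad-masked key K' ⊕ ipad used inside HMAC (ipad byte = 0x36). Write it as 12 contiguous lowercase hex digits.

Key decimal bytes [195, 163, 59, 25, 233, 141, 254, 177, 152, 245] = c3 a3 3b 19 e9 8d fe b1 98 f5 is 10 bytes > B = 6, so hash it first: H(key) = 7d ef, then zero-pad to 6 bytes: K' = 7d ef 00 00 00 00.
XOR each byte with 0x36: 7d⊕36=4b, ef⊕36=d9, 00⊕36=36, 00⊕36=36, 00⊕36=36, 00⊕36=36.

4bd936363636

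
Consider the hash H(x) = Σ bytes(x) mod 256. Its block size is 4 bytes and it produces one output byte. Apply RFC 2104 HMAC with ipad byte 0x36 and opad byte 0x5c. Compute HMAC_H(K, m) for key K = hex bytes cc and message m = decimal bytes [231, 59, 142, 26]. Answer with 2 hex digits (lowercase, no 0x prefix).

0a

Key hex bytes cc is 1 byte ≤ B = 4; zero-pad to 4 bytes: K' = cc 00 00 00.
K' ⊕ ipad = fa 36 36 36.  K' ⊕ opad = 90 5c 5c 5c.
Inner input = (K'⊕ipad) ∥ m = fa 36 36 36 ∥ e7 3b 8e 1a.
Inner hash: sum = 250+54+54+54+231+59+142+26 = 870; mod 256 = 102 → 66.
Outer input = (K'⊕opad) ∥ inner = 90 5c 5c 5c ∥ 66.
Outer hash (tag): sum = 144+92+92+92+102 = 522; mod 256 = 10 → 0a.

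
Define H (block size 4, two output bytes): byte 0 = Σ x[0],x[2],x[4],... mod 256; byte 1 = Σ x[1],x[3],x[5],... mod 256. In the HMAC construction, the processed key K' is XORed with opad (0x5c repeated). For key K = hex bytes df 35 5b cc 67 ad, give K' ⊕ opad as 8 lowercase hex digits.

fdf25c5c

Key hex bytes df 35 5b cc 67 ad is 6 bytes > B = 4, so hash it first: H(key) = a1 ae, then zero-pad to 4 bytes: K' = a1 ae 00 00.
XOR each byte with 0x5c: a1⊕5c=fd, ae⊕5c=f2, 00⊕5c=5c, 00⊕5c=5c.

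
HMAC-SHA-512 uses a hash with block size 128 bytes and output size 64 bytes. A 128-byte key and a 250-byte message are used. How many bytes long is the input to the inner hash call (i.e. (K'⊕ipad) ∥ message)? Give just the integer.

378

Key is 128 ≤ 128 bytes, zero-padded: |K'| = 128.
Inner input = (K'⊕ipad) ∥ m → 128 + 250 = 378 bytes.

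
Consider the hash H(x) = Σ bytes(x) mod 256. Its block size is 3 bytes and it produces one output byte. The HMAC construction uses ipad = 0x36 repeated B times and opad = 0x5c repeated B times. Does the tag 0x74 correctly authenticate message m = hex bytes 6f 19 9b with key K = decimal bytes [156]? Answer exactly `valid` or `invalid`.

Key decimal bytes [156] = 9c is 1 byte ≤ B = 3; zero-pad to 3 bytes: K' = 9c 00 00.
K' ⊕ ipad = aa 36 36; K' ⊕ opad = c0 5c 5c.
Inner hash: sum = 170+54+54+111+25+155 = 569; mod 256 = 57 → 39.
Outer hash (recomputed tag): sum = 192+92+92+57 = 433; mod 256 = 177 → b1.
Recomputed tag = b1; claimed = 74 → mismatch.

invalid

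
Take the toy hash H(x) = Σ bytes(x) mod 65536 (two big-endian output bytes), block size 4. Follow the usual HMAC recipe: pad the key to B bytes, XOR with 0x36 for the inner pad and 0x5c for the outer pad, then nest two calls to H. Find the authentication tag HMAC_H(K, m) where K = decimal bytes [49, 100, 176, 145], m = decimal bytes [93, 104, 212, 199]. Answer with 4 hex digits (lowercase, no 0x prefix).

0347

Key decimal bytes [49, 100, 176, 145] = 31 64 b0 91 is exactly B = 4 bytes: K' = 31 64 b0 91.
K' ⊕ ipad = 07 52 86 a7.  K' ⊕ opad = 6d 38 ec cd.
Inner input = (K'⊕ipad) ∥ m = 07 52 86 a7 ∥ 5d 68 d4 c7.
Inner hash: sum = 7+82+134+167+93+104+212+199 = 998 → 03 e6.
Outer input = (K'⊕opad) ∥ inner = 6d 38 ec cd ∥ 03 e6.
Outer hash (tag): sum = 109+56+236+205+3+230 = 839 → 03 47.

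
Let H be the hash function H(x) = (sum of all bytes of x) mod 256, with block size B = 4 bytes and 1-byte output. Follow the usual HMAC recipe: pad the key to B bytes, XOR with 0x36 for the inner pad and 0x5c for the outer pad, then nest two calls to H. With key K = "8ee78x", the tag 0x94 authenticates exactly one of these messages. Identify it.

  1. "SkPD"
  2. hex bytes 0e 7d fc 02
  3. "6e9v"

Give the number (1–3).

Key "8ee78x" = 38 65 65 37 38 78 is 6 bytes > B = 4, so hash it first: H(key) = e9, then zero-pad to 4 bytes: K' = e9 00 00 00.
K' ⊕ ipad = df 36 36 36; K' ⊕ opad = b5 5c 5c 5c.
m1: inner = H(df 36 36 36 53 6b 50 44) = d3; tag = H(b5 5c 5c 5c d3) = 9c
m2: inner = H(df 36 36 36 0e 7d fc 02) = 0a; tag = H(b5 5c 5c 5c 0a) = d3
m3: inner = H(df 36 36 36 36 65 39 76) = cb; tag = H(b5 5c 5c 5c cb) = 94 ← matches

3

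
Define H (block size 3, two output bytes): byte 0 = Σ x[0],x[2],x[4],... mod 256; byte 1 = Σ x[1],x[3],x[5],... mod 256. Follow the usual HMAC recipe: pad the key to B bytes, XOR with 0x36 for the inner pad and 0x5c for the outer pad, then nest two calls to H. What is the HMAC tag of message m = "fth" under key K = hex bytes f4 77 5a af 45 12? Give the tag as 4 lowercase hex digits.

07b3

Key hex bytes f4 77 5a af 45 12 is 6 bytes > B = 3, so hash it first: H(key) = 93 38, then zero-pad to 3 bytes: K' = 93 38 00.
K' ⊕ ipad = a5 0e 36.  K' ⊕ opad = cf 64 5c.
Inner input = (K'⊕ipad) ∥ m = a5 0e 36 ∥ 66 74 68.
Inner hash: even-index sum = 335 mod 256 = 79; odd-index sum = 220 mod 256 = 220 → 4f dc.
Outer input = (K'⊕opad) ∥ inner = cf 64 5c ∥ 4f dc.
Outer hash (tag): even-index sum = 519 mod 256 = 7; odd-index sum = 179 mod 256 = 179 → 07 b3.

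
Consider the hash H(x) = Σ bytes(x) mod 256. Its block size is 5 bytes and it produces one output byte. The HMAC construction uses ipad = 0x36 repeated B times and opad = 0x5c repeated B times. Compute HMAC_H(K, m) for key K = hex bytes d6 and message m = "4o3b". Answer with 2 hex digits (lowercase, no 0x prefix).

ea

Key hex bytes d6 is 1 byte ≤ B = 5; zero-pad to 5 bytes: K' = d6 00 00 00 00.
K' ⊕ ipad = e0 36 36 36 36.  K' ⊕ opad = 8a 5c 5c 5c 5c.
Inner input = (K'⊕ipad) ∥ m = e0 36 36 36 36 ∥ 34 6f 33 62.
Inner hash: sum = 224+54+54+54+54+52+111+51+98 = 752; mod 256 = 240 → f0.
Outer input = (K'⊕opad) ∥ inner = 8a 5c 5c 5c 5c ∥ f0.
Outer hash (tag): sum = 138+92+92+92+92+240 = 746; mod 256 = 234 → ea.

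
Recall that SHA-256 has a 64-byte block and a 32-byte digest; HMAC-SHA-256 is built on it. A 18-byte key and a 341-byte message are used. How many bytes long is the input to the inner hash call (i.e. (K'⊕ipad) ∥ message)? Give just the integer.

Key is 18 ≤ 64 bytes, zero-padded: |K'| = 64.
Inner input = (K'⊕ipad) ∥ m → 64 + 341 = 405 bytes.

405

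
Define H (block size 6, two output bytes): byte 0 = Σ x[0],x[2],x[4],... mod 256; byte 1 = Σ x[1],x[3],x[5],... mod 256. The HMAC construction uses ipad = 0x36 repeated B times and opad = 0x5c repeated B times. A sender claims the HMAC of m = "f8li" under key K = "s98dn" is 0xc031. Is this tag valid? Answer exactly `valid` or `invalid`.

Key "s98dn" = 73 39 38 64 6e is 5 bytes ≤ B = 6; zero-pad to 6 bytes: K' = 73 39 38 64 6e 00.
K' ⊕ ipad = 45 0f 0e 52 58 36; K' ⊕ opad = 2f 65 64 38 32 5c.
Inner hash: even-index sum = 381 mod 256 = 125; odd-index sum = 312 mod 256 = 56 → 7d 38.
Outer hash (recomputed tag): even-index sum = 322 mod 256 = 66; odd-index sum = 305 mod 256 = 49 → 42 31.
Recomputed tag = 4231; claimed = c031 → mismatch.

invalid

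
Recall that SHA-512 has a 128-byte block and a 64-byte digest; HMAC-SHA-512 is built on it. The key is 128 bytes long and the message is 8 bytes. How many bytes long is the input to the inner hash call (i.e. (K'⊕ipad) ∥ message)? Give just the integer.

136

Key is 128 ≤ 128 bytes, zero-padded: |K'| = 128.
Inner input = (K'⊕ipad) ∥ m → 128 + 8 = 136 bytes.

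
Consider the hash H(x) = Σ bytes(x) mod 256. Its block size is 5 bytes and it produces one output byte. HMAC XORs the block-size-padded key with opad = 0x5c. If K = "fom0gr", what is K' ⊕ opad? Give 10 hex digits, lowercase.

Key "fom0gr" = 66 6f 6d 30 67 72 is 6 bytes > B = 5, so hash it first: H(key) = 4b, then zero-pad to 5 bytes: K' = 4b 00 00 00 00.
XOR each byte with 0x5c: 4b⊕5c=17, 00⊕5c=5c, 00⊕5c=5c, 00⊕5c=5c, 00⊕5c=5c.

175c5c5c5c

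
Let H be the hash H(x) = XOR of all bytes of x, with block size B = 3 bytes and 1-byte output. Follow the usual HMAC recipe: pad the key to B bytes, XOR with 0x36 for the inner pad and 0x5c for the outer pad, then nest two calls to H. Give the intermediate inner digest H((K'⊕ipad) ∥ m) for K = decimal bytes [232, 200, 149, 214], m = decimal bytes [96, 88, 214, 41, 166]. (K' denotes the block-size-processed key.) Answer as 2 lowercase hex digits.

34

Key decimal bytes [232, 200, 149, 214] = e8 c8 95 d6 is 4 bytes > B = 3, so hash it first: H(key) = 63, then zero-pad to 3 bytes: K' = 63 00 00.
K' ⊕ ipad = 55 36 36.
Inner input = 55 36 36 ∥ 60 58 d6 29 a6.
Inner hash: XOR 55⊕36⊕36⊕60⊕58⊕d6⊕29⊕a6 = 34.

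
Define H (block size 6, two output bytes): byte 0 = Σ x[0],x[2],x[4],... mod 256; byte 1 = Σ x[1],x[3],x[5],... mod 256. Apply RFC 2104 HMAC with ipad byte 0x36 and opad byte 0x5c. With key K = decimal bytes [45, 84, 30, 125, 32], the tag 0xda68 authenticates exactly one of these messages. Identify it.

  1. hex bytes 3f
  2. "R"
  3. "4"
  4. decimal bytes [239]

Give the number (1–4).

2

Key decimal bytes [45, 84, 30, 125, 32] = 2d 54 1e 7d 20 is 5 bytes ≤ B = 6; zero-pad to 6 bytes: K' = 2d 54 1e 7d 20 00.
K' ⊕ ipad = 1b 62 28 4b 16 36; K' ⊕ opad = 71 08 42 21 7c 5c.
m1: inner = H(1b 62 28 4b 16 36 3f) = 98 e3; tag = H(71 08 42 21 7c 5c 98 e3) = c768
m2: inner = H(1b 62 28 4b 16 36 52) = ab e3; tag = H(71 08 42 21 7c 5c ab e3) = da68 ← matches
m3: inner = H(1b 62 28 4b 16 36 34) = 8d e3; tag = H(71 08 42 21 7c 5c 8d e3) = bc68
m4: inner = H(1b 62 28 4b 16 36 ef) = 48 e3; tag = H(71 08 42 21 7c 5c 48 e3) = 7768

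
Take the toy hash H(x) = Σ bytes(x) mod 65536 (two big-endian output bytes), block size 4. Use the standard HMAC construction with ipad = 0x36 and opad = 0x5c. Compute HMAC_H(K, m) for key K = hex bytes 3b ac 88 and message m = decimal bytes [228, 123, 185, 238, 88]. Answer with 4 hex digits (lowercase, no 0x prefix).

0384

Key hex bytes 3b ac 88 is 3 bytes ≤ B = 4; zero-pad to 4 bytes: K' = 3b ac 88 00.
K' ⊕ ipad = 0d 9a be 36.  K' ⊕ opad = 67 f0 d4 5c.
Inner input = (K'⊕ipad) ∥ m = 0d 9a be 36 ∥ e4 7b b9 ee 58.
Inner hash: sum = 13+154+190+54+228+123+185+238+88 = 1273 → 04 f9.
Outer input = (K'⊕opad) ∥ inner = 67 f0 d4 5c ∥ 04 f9.
Outer hash (tag): sum = 103+240+212+92+4+249 = 900 → 03 84.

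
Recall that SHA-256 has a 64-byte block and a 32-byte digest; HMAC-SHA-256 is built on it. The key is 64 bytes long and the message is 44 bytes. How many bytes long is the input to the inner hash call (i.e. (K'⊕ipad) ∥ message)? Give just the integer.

Key is 64 ≤ 64 bytes, zero-padded: |K'| = 64.
Inner input = (K'⊕ipad) ∥ m → 64 + 44 = 108 bytes.

108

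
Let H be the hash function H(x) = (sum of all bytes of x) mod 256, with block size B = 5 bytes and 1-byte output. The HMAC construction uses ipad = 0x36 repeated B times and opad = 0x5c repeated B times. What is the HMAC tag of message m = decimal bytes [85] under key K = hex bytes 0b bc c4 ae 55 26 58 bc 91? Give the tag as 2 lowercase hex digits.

11

Key hex bytes 0b bc c4 ae 55 26 58 bc 91 is 9 bytes > B = 5, so hash it first: H(key) = 59, then zero-pad to 5 bytes: K' = 59 00 00 00 00.
K' ⊕ ipad = 6f 36 36 36 36.  K' ⊕ opad = 05 5c 5c 5c 5c.
Inner input = (K'⊕ipad) ∥ m = 6f 36 36 36 36 ∥ 55.
Inner hash: sum = 111+54+54+54+54+85 = 412; mod 256 = 156 → 9c.
Outer input = (K'⊕opad) ∥ inner = 05 5c 5c 5c 5c ∥ 9c.
Outer hash (tag): sum = 5+92+92+92+92+156 = 529; mod 256 = 17 → 11.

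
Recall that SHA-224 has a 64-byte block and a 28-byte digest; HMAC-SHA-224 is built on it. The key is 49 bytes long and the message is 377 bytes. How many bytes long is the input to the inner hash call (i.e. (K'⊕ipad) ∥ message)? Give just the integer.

Key is 49 ≤ 64 bytes, zero-padded: |K'| = 64.
Inner input = (K'⊕ipad) ∥ m → 64 + 377 = 441 bytes.

441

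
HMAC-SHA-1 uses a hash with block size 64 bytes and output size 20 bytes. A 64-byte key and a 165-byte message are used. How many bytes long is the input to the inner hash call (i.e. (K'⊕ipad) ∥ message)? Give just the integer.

229

Key is 64 ≤ 64 bytes, zero-padded: |K'| = 64.
Inner input = (K'⊕ipad) ∥ m → 64 + 165 = 229 bytes.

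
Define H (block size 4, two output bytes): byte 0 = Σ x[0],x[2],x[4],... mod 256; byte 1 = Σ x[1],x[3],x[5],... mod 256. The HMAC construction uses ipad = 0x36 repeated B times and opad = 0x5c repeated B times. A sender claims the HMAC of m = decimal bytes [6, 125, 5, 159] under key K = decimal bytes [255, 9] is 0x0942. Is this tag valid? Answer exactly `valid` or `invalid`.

valid

Key decimal bytes [255, 9] = ff 09 is 2 bytes ≤ B = 4; zero-pad to 4 bytes: K' = ff 09 00 00.
K' ⊕ ipad = c9 3f 36 36; K' ⊕ opad = a3 55 5c 5c.
Inner hash: even-index sum = 266 mod 256 = 10; odd-index sum = 401 mod 256 = 145 → 0a 91.
Outer hash (recomputed tag): even-index sum = 265 mod 256 = 9; odd-index sum = 322 mod 256 = 66 → 09 42.
Recomputed tag = 0942; claimed = 0942 → match.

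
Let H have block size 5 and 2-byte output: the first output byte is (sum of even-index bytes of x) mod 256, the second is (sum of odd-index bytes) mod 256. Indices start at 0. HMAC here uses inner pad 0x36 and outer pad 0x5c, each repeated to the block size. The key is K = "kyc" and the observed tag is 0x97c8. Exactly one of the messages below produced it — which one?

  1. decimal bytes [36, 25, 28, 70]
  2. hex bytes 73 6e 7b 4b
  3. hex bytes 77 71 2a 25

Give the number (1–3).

1

Key "kyc" = 6b 79 63 is 3 bytes ≤ B = 5; zero-pad to 5 bytes: K' = 6b 79 63 00 00.
K' ⊕ ipad = 5d 4f 55 36 36; K' ⊕ opad = 37 25 3f 5c 5c.
m1: inner = H(5d 4f 55 36 36 24 19 1c 46) = 47 c5; tag = H(37 25 3f 5c 5c 47 c5) = 97c8 ← matches
m2: inner = H(5d 4f 55 36 36 73 6e 7b 4b) = a1 73; tag = H(37 25 3f 5c 5c a1 73) = 4522
m3: inner = H(5d 4f 55 36 36 77 71 2a 25) = 7e 26; tag = H(37 25 3f 5c 5c 7e 26) = f8ff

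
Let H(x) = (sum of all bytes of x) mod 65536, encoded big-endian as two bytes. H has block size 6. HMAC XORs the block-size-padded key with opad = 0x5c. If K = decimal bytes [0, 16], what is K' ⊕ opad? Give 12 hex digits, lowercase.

5c4c5c5c5c5c

Key decimal bytes [0, 16] = 00 10 is 2 bytes ≤ B = 6; zero-pad to 6 bytes: K' = 00 10 00 00 00 00.
XOR each byte with 0x5c: 00⊕5c=5c, 10⊕5c=4c, 00⊕5c=5c, 00⊕5c=5c, 00⊕5c=5c, 00⊕5c=5c.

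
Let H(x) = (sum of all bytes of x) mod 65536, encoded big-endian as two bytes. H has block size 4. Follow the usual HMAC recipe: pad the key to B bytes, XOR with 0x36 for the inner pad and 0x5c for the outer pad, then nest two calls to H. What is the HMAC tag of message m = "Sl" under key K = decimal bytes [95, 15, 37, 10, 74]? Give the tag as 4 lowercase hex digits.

0203

Key decimal bytes [95, 15, 37, 10, 74] = 5f 0f 25 0a 4a is 5 bytes > B = 4, so hash it first: H(key) = 00 e7, then zero-pad to 4 bytes: K' = 00 e7 00 00.
K' ⊕ ipad = 36 d1 36 36.  K' ⊕ opad = 5c bb 5c 5c.
Inner input = (K'⊕ipad) ∥ m = 36 d1 36 36 ∥ 53 6c.
Inner hash: sum = 54+209+54+54+83+108 = 562 → 02 32.
Outer input = (K'⊕opad) ∥ inner = 5c bb 5c 5c ∥ 02 32.
Outer hash (tag): sum = 92+187+92+92+2+50 = 515 → 02 03.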